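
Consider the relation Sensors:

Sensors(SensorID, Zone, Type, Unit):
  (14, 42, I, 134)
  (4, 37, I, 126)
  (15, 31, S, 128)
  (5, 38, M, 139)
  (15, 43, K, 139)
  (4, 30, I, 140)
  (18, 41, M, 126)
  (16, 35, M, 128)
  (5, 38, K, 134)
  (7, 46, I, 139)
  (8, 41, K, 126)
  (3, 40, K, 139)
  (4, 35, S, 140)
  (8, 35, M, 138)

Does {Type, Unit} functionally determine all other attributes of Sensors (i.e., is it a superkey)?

No

Two distinct rows share (Type=K, Unit=139), so {Type, Unit} does not determine every attribute — not a superkey.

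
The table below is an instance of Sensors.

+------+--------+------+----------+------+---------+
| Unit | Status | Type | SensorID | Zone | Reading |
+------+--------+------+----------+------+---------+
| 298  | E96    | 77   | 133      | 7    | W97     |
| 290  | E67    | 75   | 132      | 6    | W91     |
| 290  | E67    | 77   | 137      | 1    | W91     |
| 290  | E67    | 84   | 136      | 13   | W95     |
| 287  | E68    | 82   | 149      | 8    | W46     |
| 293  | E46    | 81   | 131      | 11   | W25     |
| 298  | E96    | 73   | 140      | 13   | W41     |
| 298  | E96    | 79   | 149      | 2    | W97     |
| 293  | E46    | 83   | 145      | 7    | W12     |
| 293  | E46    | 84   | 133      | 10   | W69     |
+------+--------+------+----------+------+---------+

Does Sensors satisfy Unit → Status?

Unit=298: 3 rows → Status = E96, E96, E96 ✓
Unit=290: 3 rows → Status = E67, E67, E67 ✓
Unit=287: 1 row → Status = E68 ✓
Unit=293: 3 rows → Status = E46, E46, E46 ✓
Every Unit value is associated with a single Status value, so Unit → Status holds.

Yes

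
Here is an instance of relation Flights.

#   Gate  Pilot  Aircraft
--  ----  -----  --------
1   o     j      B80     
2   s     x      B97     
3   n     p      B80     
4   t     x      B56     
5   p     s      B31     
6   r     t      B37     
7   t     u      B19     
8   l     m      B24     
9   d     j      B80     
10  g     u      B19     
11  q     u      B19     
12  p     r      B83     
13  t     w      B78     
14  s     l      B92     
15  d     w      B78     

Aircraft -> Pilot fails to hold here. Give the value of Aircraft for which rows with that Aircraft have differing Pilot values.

B80

Aircraft=B80: rows 1, 3, 9 → Pilot takes values {j, p} — violation
Aircraft=B97: row 2 → Pilot = x ✓
Aircraft=B56: row 4 → Pilot = x ✓
Aircraft=B31: row 5 → Pilot = s ✓
Aircraft=B37: row 6 → Pilot = t ✓
Aircraft=B19: rows 7, 10, 11 → Pilot = u, u, u ✓
Aircraft=B24: row 8 → Pilot = m ✓
Aircraft=B83: row 12 → Pilot = r ✓
Aircraft=B78: rows 13, 15 → Pilot = w, w ✓
Aircraft=B92: row 14 → Pilot = l ✓
The only Aircraft value with inconsistent Pilot is Aircraft=B80.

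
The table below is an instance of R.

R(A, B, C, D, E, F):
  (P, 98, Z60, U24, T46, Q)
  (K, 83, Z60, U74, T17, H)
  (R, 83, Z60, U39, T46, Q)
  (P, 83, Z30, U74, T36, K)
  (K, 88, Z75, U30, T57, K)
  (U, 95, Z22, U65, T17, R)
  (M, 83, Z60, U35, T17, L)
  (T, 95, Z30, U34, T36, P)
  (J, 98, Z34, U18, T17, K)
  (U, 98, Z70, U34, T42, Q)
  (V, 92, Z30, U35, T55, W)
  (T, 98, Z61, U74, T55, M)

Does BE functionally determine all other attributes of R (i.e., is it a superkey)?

No

Two distinct rows share (B=83, E=T17), so BE does not determine every attribute — not a superkey.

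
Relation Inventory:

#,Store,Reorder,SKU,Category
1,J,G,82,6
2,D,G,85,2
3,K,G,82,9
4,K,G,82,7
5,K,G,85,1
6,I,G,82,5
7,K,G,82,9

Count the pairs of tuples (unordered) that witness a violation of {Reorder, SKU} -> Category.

(Reorder=G, SKU=82): violating pairs (1,3), (1,4), (1,6), (1,7), (3,4), (3,6), (4,6), (4,7), (6,7) — 9 pairs.
(Reorder=G, SKU=85): violating pairs (2,5) — 1 pair.

10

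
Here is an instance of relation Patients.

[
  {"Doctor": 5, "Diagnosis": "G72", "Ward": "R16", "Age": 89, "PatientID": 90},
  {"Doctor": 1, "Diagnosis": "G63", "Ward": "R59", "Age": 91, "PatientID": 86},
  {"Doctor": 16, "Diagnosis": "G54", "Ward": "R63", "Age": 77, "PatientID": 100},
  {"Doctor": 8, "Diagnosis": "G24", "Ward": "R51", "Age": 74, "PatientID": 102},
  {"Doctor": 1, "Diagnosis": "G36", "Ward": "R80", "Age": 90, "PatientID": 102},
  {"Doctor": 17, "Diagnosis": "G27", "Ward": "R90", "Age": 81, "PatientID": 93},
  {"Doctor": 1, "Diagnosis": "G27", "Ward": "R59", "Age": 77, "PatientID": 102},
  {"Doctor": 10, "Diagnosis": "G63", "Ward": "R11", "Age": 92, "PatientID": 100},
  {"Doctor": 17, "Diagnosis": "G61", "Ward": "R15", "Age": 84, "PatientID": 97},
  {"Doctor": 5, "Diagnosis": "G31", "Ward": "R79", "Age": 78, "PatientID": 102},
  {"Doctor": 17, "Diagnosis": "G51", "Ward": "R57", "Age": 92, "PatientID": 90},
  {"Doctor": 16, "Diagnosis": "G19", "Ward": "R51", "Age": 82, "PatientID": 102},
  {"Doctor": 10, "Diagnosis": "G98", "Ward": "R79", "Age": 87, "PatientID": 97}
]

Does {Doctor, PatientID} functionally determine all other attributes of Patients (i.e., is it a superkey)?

No

Two distinct rows share (Doctor=1, PatientID=102), so {Doctor, PatientID} does not determine every attribute — not a superkey.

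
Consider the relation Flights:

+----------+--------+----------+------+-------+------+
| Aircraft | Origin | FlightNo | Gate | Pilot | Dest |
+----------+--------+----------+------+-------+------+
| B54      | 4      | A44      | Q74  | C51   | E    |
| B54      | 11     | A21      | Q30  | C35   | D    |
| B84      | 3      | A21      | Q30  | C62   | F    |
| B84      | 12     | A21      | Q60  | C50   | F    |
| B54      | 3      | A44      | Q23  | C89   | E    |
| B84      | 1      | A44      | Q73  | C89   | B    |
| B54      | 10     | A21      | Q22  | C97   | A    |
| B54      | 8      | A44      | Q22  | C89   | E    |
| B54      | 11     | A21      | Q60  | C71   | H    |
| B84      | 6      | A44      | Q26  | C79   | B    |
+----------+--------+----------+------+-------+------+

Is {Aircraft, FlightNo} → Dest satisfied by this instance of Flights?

No

(Aircraft=B54, FlightNo=A44): 3 rows → Dest = E, E, E ✓
(Aircraft=B54, FlightNo=A21): 3 rows → Dest takes values {D, A, H} — violation
(Aircraft=B84, FlightNo=A21): 2 rows → Dest = F, F ✓
(Aircraft=B84, FlightNo=A44): 2 rows → Dest = B, B ✓
Two rows agree on {Aircraft, FlightNo} but differ on Dest, so {Aircraft, FlightNo} → Dest does not hold.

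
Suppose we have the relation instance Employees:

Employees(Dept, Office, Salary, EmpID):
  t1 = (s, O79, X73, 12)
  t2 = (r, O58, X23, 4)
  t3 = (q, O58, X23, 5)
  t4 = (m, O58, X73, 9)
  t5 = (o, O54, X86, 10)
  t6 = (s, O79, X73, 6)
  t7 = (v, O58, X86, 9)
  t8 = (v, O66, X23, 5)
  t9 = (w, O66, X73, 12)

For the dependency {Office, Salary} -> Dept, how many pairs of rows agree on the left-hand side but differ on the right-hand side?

1

(Office=O79, Salary=X73): all 2 rows agree on Dept — 0 pairs.
(Office=O58, Salary=X23): violating pairs (2,3) — 1 pair.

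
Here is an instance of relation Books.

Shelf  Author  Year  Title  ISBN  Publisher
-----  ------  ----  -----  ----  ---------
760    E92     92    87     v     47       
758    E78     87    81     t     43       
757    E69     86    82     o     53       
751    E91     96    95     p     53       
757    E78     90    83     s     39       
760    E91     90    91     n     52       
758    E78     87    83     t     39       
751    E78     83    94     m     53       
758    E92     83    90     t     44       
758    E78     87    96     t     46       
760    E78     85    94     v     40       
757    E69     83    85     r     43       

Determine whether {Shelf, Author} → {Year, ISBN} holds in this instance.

(Shelf=760, Author=E92): 1 row → {Year,ISBN} = (92, v) ✓
(Shelf=758, Author=E78): 3 rows → {Year,ISBN} = (87, t), (87, t), (87, t) ✓
(Shelf=757, Author=E69): 2 rows → {Year,ISBN} takes values {(86, o), (83, r)} — violation
(Shelf=751, Author=E91): 1 row → {Year,ISBN} = (96, p) ✓
(Shelf=757, Author=E78): 1 row → {Year,ISBN} = (90, s) ✓
(Shelf=760, Author=E91): 1 row → {Year,ISBN} = (90, n) ✓
(Shelf=751, Author=E78): 1 row → {Year,ISBN} = (83, m) ✓
(Shelf=758, Author=E92): 1 row → {Year,ISBN} = (83, t) ✓
(Shelf=760, Author=E78): 1 row → {Year,ISBN} = (85, v) ✓
Two rows agree on {Shelf, Author} but differ on {Year, ISBN}, so {Shelf, Author} → {Year, ISBN} does not hold.

No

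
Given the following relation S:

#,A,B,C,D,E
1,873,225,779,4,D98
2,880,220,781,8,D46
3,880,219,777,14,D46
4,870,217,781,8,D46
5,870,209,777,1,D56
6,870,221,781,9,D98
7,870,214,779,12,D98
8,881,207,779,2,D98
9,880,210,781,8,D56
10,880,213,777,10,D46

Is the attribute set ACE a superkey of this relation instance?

Rows 3 and 10 have the same ACE value (A=880, C=777, E=D46) but are distinct tuples, so ACE does not determine every attribute — not a superkey.

No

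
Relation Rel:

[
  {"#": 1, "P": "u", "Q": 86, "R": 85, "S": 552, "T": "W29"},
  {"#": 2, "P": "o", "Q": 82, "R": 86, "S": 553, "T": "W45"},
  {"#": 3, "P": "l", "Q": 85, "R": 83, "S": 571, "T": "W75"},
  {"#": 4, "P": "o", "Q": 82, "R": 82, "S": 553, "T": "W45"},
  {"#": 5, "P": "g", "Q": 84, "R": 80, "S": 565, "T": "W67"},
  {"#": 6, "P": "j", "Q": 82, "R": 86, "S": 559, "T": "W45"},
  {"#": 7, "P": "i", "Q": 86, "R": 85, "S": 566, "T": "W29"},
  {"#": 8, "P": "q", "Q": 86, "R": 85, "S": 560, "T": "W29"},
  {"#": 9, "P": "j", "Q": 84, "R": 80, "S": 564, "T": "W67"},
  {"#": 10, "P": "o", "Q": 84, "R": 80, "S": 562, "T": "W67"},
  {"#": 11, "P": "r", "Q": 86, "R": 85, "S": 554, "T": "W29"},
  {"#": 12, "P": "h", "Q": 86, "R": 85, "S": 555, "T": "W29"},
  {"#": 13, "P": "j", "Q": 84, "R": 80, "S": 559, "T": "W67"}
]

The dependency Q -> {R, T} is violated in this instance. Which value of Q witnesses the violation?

82

Q=86: rows 1, 7, 8, 11, 12 → {R,T} = (85, W29), (85, W29), (85, W29), (85, W29), (85, W29) ✓
Q=82: rows 2, 4, 6 → {R,T} takes values {(86, W45), (82, W45)} — violation
Q=85: row 3 → {R,T} = (83, W75) ✓
Q=84: rows 5, 9, 10, 13 → {R,T} = (80, W67), (80, W67), (80, W67), (80, W67) ✓
The only Q value with inconsistent RHS is Q=82.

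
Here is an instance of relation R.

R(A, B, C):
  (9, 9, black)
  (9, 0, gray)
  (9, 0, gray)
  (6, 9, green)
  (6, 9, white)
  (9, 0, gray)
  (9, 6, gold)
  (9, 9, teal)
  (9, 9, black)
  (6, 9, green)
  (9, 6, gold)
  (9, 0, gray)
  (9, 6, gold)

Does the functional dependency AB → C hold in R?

No

(A=9, B=9): 3 rows → C takes values {black, teal} — violation
(A=9, B=0): 4 rows → C = gray, gray, gray, gray ✓
(A=6, B=9): 3 rows → C takes values {green, white} — violation
(A=9, B=6): 3 rows → C = gold, gold, gold ✓
Two rows agree on AB but differ on C, so AB → C does not hold.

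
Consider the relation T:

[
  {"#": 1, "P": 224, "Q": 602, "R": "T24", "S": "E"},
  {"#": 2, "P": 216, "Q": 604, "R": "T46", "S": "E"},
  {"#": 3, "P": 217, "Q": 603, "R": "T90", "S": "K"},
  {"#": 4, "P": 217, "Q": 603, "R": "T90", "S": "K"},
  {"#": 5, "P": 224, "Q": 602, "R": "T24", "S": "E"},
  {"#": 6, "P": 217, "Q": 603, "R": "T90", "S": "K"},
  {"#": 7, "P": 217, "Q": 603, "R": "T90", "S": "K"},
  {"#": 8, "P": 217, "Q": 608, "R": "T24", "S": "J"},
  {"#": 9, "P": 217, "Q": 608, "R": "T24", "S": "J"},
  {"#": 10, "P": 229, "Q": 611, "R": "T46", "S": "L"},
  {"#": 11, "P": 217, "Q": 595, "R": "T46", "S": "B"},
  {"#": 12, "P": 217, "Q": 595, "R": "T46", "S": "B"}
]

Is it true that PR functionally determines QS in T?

Yes

(P=224, R=T24): rows 1, 5 → {Q,S} = (602, E), (602, E) ✓
(P=216, R=T46): row 2 → {Q,S} = (604, E) ✓
(P=217, R=T90): rows 3, 4, 6, 7 → {Q,S} = (603, K), (603, K), (603, K), (603, K) ✓
(P=217, R=T24): rows 8, 9 → {Q,S} = (608, J), (608, J) ✓
(P=229, R=T46): row 10 → {Q,S} = (611, L) ✓
(P=217, R=T46): rows 11, 12 → {Q,S} = (595, B), (595, B) ✓
Every PR value is associated with a single QS value, so PR -> QS holds.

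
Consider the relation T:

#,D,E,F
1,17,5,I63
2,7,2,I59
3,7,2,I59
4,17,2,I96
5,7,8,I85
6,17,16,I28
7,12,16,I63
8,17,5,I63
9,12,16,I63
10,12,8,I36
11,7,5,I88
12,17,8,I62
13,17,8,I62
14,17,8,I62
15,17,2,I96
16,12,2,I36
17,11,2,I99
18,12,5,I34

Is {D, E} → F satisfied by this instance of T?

(D=17, E=5): rows 1, 8 → F = I63, I63 ✓
(D=7, E=2): rows 2, 3 → F = I59, I59 ✓
(D=17, E=2): rows 4, 15 → F = I96, I96 ✓
(D=7, E=8): row 5 → F = I85 ✓
(D=17, E=16): row 6 → F = I28 ✓
(D=12, E=16): rows 7, 9 → F = I63, I63 ✓
(D=12, E=8): row 10 → F = I36 ✓
(D=7, E=5): row 11 → F = I88 ✓
(D=17, E=8): rows 12, 13, 14 → F = I62, I62, I62 ✓
(D=12, E=2): row 16 → F = I36 ✓
(D=11, E=2): row 17 → F = I99 ✓
(D=12, E=5): row 18 → F = I34 ✓
Every {D, E} value is associated with a single F value, so {D, E} → F holds.

Yes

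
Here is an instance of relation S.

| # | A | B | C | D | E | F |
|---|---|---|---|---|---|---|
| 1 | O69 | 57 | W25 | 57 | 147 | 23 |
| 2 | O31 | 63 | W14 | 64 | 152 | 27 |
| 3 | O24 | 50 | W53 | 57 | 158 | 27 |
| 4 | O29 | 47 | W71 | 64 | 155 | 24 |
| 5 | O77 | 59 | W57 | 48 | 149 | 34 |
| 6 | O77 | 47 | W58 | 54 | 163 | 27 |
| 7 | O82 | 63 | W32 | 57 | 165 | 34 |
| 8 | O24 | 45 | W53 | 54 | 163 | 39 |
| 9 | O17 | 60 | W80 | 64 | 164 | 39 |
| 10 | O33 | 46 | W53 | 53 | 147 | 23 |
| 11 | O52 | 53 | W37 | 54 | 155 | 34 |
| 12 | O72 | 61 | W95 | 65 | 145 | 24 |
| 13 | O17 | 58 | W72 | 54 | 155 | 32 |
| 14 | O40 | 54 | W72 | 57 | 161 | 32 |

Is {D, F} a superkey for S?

Yes

All 14 rows have distinct {D, F} values, so {D, F} → (all attributes) holds and {D, F} is a superkey.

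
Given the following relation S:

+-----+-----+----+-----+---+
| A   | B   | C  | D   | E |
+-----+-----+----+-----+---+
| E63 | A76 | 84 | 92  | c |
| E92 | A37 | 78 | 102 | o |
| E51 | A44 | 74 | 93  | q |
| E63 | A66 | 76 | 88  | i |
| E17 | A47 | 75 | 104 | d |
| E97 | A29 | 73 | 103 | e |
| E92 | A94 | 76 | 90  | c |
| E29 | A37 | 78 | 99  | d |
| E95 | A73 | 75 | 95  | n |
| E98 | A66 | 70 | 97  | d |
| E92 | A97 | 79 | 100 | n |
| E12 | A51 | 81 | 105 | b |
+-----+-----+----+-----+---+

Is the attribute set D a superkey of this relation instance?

Yes

All 12 rows have distinct D values, so D → (all attributes) holds and D is a superkey.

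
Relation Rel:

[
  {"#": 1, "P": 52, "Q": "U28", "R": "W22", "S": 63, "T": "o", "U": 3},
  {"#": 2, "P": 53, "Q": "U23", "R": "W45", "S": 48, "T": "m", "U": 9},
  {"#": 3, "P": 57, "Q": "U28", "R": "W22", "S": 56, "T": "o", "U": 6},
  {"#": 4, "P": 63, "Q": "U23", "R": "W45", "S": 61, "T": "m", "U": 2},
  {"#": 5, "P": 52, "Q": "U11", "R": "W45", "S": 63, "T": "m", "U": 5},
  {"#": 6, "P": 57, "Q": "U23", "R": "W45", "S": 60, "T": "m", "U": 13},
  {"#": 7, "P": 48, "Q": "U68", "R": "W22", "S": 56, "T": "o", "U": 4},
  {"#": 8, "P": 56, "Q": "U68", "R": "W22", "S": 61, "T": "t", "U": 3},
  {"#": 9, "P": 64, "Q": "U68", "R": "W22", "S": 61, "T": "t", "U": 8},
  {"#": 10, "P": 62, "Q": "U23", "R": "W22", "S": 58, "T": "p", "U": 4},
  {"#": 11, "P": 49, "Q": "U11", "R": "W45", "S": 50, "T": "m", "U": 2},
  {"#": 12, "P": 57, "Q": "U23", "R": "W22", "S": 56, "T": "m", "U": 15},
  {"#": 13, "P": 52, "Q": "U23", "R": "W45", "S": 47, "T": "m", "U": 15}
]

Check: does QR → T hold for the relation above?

(Q=U28, R=W22): rows 1, 3 → T = o, o ✓
(Q=U23, R=W45): rows 2, 4, 6, 13 → T = m, m, m, m ✓
(Q=U11, R=W45): rows 5, 11 → T = m, m ✓
(Q=U68, R=W22): rows 7, 8, 9 → T takes values {o, t} — violation
(Q=U23, R=W22): rows 10, 12 → T takes values {p, m} — violation
Two rows agree on QR but differ on T, so QR → T does not hold.

No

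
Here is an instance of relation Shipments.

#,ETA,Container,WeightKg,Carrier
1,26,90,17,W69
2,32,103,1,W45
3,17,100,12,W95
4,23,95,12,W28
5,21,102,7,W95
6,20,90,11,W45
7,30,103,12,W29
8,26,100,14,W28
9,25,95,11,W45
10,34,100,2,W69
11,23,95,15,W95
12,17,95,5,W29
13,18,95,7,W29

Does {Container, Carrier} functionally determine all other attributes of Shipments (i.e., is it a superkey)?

Rows 12 and 13 have the same {Container, Carrier} value (Container=95, Carrier=W29) but are distinct tuples, so {Container, Carrier} does not determine every attribute — not a superkey.

No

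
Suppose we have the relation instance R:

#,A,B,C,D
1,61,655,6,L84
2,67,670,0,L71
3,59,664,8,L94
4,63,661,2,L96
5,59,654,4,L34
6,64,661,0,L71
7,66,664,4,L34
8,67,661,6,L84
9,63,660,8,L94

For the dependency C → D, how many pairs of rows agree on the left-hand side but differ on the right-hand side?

C=6: all 2 rows agree on D — 0 pairs.
C=0: all 2 rows agree on D — 0 pairs.
C=8: all 2 rows agree on D — 0 pairs.
C=4: all 2 rows agree on D — 0 pairs.

0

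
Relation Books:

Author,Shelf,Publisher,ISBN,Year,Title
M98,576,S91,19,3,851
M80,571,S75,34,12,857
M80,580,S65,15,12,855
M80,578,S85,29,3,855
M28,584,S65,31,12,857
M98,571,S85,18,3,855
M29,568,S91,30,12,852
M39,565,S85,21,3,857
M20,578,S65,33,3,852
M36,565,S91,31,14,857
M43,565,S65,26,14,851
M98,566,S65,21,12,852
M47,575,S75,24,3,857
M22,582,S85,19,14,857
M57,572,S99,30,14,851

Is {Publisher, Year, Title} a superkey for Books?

Two distinct rows share (Publisher=S85, Year=3, Title=855), so {Publisher, Year, Title} does not determine every attribute — not a superkey.

No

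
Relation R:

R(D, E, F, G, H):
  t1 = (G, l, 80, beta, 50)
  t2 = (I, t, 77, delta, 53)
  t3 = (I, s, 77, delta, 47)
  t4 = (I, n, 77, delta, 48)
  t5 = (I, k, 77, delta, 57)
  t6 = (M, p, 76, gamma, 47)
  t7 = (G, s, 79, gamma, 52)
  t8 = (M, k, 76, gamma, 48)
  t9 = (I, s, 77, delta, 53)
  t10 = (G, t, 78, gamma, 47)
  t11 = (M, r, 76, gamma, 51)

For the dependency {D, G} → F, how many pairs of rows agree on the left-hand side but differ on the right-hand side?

(D=I, G=delta): all 5 rows agree on F — 0 pairs.
(D=M, G=gamma): all 3 rows agree on F — 0 pairs.
(D=G, G=gamma): violating pairs (7,10) — 1 pair.

1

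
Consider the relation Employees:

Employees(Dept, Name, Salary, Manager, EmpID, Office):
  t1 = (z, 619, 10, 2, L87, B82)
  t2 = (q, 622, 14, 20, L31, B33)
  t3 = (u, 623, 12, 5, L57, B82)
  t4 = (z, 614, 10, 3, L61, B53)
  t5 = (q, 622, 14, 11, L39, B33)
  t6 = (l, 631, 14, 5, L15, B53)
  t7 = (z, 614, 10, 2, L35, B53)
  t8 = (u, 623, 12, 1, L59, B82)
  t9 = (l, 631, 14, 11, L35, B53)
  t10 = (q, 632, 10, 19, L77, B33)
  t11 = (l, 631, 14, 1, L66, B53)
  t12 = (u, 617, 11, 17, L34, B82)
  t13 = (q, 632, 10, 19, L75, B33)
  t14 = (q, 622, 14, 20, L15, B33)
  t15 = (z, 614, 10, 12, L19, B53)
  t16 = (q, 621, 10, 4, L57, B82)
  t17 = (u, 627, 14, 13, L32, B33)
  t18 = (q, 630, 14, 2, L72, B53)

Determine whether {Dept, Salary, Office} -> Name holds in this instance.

Yes

(Dept=z, Salary=10, Office=B82): row 1 → Name = 619 ✓
(Dept=q, Salary=14, Office=B33): rows 2, 5, 14 → Name = 622, 622, 622 ✓
(Dept=u, Salary=12, Office=B82): rows 3, 8 → Name = 623, 623 ✓
(Dept=z, Salary=10, Office=B53): rows 4, 7, 15 → Name = 614, 614, 614 ✓
(Dept=l, Salary=14, Office=B53): rows 6, 9, 11 → Name = 631, 631, 631 ✓
(Dept=q, Salary=10, Office=B33): rows 10, 13 → Name = 632, 632 ✓
(Dept=u, Salary=11, Office=B82): row 12 → Name = 617 ✓
(Dept=q, Salary=10, Office=B82): row 16 → Name = 621 ✓
(Dept=u, Salary=14, Office=B33): row 17 → Name = 627 ✓
(Dept=q, Salary=14, Office=B53): row 18 → Name = 630 ✓
Every {Dept, Salary, Office} value is associated with a single Name value, so {Dept, Salary, Office} -> Name holds.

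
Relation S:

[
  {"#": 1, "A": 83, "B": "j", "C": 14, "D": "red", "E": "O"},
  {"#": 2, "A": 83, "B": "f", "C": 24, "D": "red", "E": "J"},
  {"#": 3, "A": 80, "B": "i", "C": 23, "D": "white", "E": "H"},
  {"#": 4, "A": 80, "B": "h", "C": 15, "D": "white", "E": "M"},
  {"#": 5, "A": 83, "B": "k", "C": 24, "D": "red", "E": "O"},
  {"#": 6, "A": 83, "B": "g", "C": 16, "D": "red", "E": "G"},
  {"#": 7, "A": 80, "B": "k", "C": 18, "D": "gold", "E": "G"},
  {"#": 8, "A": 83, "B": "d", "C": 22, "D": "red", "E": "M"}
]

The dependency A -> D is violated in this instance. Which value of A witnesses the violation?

A=83: rows 1, 2, 5, 6, 8 → D = red, red, red, red, red ✓
A=80: rows 3, 4, 7 → D takes values {white, gold} — violation
The only A value with inconsistent D is A=80.

80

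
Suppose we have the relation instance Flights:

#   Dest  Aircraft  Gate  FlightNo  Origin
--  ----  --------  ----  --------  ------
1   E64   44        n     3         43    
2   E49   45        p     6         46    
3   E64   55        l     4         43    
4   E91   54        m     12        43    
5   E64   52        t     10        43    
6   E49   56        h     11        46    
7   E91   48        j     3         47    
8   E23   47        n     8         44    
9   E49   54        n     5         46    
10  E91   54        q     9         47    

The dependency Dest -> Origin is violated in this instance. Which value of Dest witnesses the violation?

E91

Dest=E64: rows 1, 3, 5 → Origin = 43, 43, 43 ✓
Dest=E49: rows 2, 6, 9 → Origin = 46, 46, 46 ✓
Dest=E91: rows 4, 7, 10 → Origin takes values {43, 47} — violation
Dest=E23: row 8 → Origin = 44 ✓
The only Dest value with inconsistent Origin is Dest=E91.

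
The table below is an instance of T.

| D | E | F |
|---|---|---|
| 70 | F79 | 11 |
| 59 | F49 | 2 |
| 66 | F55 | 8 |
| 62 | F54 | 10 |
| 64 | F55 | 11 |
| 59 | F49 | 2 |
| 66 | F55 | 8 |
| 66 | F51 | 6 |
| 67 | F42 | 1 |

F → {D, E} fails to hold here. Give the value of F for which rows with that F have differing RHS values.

11

F=11: 2 rows → {D,E} takes values {(70, F79), (64, F55)} — violation
F=2: 2 rows → {D,E} = (59, F49), (59, F49) ✓
F=8: 2 rows → {D,E} = (66, F55), (66, F55) ✓
F=10: 1 row → {D,E} = (62, F54) ✓
F=6: 1 row → {D,E} = (66, F51) ✓
F=1: 1 row → {D,E} = (67, F42) ✓
The only F value with inconsistent RHS is F=11.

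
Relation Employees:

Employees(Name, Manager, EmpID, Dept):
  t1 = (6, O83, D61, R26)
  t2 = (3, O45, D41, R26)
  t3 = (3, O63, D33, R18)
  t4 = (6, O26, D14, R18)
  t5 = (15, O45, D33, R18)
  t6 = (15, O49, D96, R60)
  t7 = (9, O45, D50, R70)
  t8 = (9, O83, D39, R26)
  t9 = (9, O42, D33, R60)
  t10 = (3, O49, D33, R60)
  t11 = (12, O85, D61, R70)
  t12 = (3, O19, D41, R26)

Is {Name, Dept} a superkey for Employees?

Rows 2 and 12 have the same {Name, Dept} value (Name=3, Dept=R26) but are distinct tuples, so {Name, Dept} does not determine every attribute — not a superkey.

No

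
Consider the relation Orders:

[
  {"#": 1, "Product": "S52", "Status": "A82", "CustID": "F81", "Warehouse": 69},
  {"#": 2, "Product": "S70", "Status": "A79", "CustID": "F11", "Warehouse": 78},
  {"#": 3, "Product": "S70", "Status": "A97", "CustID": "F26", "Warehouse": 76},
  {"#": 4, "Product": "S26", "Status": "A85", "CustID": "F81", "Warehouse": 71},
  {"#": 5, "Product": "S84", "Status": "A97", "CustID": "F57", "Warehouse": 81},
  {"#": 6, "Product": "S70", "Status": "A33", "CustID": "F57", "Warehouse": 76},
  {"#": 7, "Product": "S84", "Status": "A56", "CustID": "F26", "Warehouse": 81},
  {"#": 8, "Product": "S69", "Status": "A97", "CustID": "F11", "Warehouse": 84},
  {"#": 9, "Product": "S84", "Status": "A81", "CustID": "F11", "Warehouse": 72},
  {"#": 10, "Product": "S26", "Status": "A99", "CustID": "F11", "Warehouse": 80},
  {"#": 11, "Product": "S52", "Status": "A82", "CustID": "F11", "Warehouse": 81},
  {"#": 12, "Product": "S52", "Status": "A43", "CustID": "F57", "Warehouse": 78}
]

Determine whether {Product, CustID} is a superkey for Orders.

All 12 rows have distinct {Product, CustID} values, so {Product, CustID} → (all attributes) holds and {Product, CustID} is a superkey.

Yes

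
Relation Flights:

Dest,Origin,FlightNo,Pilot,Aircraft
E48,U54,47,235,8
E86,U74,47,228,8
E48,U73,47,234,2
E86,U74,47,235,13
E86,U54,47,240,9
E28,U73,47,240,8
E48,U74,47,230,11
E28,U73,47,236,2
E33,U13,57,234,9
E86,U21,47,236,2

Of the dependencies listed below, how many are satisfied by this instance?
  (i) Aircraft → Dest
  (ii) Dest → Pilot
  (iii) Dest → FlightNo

(i) Aircraft → Dest: Aircraft=8: 3 rows → Dest takes values {E48, E86, E28} — violation; Aircraft=2: 3 rows → Dest takes values {E48, E28, E86} — violation; Aircraft=9: 2 rows → Dest takes values {E86, E33} — violation — fails.
(ii) Dest → Pilot: Dest=E48: 3 rows → Pilot takes values {235, 234, 230} — violation; Dest=E86: 4 rows → Pilot takes values {228, 235, 240, 236} — violation; Dest=E28: 2 rows → Pilot takes values {240, 236} — violation — fails.
(iii) Dest → FlightNo: every LHS value maps to a single RHS value — holds.
1 of the 3 dependencies holds.

1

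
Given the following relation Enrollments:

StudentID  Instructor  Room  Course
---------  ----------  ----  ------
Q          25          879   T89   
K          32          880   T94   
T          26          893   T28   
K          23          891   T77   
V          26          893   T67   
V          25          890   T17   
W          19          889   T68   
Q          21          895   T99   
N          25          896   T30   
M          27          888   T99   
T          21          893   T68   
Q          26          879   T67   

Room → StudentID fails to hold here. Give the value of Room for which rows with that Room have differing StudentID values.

Room=879: 2 rows → StudentID = Q, Q ✓
Room=880: 1 row → StudentID = K ✓
Room=893: 3 rows → StudentID takes values {T, V} — violation
Room=891: 1 row → StudentID = K ✓
Room=890: 1 row → StudentID = V ✓
Room=889: 1 row → StudentID = W ✓
Room=895: 1 row → StudentID = Q ✓
Room=896: 1 row → StudentID = N ✓
Room=888: 1 row → StudentID = M ✓
The only Room value with inconsistent StudentID is Room=893.

893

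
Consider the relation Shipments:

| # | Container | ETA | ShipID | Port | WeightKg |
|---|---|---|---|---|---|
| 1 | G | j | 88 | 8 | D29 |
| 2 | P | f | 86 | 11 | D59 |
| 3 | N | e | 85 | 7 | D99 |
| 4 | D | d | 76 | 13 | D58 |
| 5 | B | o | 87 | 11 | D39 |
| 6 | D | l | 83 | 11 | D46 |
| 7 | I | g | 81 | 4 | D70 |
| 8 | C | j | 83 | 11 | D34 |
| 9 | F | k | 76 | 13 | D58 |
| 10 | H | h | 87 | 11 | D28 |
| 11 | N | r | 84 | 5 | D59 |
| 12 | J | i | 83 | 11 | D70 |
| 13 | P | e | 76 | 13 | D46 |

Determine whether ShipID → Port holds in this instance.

Yes

ShipID=88: row 1 → Port = 8 ✓
ShipID=86: row 2 → Port = 11 ✓
ShipID=85: row 3 → Port = 7 ✓
ShipID=76: rows 4, 9, 13 → Port = 13, 13, 13 ✓
ShipID=87: rows 5, 10 → Port = 11, 11 ✓
ShipID=83: rows 6, 8, 12 → Port = 11, 11, 11 ✓
ShipID=81: row 7 → Port = 4 ✓
ShipID=84: row 11 → Port = 5 ✓
Every ShipID value is associated with a single Port value, so ShipID → Port holds.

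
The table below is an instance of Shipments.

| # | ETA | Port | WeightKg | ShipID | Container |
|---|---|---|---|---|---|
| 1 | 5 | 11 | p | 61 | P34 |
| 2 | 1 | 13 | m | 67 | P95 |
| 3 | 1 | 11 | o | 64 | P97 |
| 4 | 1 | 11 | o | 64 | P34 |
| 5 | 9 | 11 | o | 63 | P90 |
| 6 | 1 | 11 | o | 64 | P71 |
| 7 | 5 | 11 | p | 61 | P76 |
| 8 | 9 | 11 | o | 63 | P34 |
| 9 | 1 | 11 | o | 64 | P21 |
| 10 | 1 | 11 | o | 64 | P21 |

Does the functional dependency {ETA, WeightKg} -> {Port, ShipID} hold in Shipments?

(ETA=5, WeightKg=p): rows 1, 7 → {Port,ShipID} = (11, 61), (11, 61) ✓
(ETA=1, WeightKg=m): row 2 → {Port,ShipID} = (13, 67) ✓
(ETA=1, WeightKg=o): rows 3, 4, 6, 9, 10 → {Port,ShipID} = (11, 64), (11, 64), (11, 64), (11, 64), (11, 64) ✓
(ETA=9, WeightKg=o): rows 5, 8 → {Port,ShipID} = (11, 63), (11, 63) ✓
Every {ETA, WeightKg} value is associated with a single {Port, ShipID} value, so {ETA, WeightKg} -> {Port, ShipID} holds.

Yes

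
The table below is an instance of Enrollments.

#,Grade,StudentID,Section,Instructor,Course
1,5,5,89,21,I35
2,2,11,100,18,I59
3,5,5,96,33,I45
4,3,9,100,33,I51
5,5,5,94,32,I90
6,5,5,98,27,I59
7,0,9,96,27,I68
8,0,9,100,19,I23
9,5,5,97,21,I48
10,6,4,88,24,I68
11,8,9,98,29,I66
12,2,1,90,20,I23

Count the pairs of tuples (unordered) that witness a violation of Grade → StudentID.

1

Grade=5: all 5 rows agree on StudentID — 0 pairs.
Grade=2: violating pairs (2,12) — 1 pair.
Grade=0: all 2 rows agree on StudentID — 0 pairs.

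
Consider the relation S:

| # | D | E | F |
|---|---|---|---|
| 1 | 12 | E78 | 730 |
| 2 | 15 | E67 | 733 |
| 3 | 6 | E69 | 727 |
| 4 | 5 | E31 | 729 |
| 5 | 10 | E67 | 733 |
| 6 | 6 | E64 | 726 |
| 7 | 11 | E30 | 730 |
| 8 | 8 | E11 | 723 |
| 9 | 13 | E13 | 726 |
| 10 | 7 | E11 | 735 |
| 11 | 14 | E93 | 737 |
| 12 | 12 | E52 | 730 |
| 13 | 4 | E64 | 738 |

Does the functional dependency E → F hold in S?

No

E=E78: row 1 → F = 730 ✓
E=E67: rows 2, 5 → F = 733, 733 ✓
E=E69: row 3 → F = 727 ✓
E=E31: row 4 → F = 729 ✓
E=E64: rows 6, 13 → F takes values {726, 738} — violation
E=E30: row 7 → F = 730 ✓
E=E11: rows 8, 10 → F takes values {723, 735} — violation
E=E13: row 9 → F = 726 ✓
E=E93: row 11 → F = 737 ✓
E=E52: row 12 → F = 730 ✓
Two rows agree on E but differ on F, so E → F does not hold.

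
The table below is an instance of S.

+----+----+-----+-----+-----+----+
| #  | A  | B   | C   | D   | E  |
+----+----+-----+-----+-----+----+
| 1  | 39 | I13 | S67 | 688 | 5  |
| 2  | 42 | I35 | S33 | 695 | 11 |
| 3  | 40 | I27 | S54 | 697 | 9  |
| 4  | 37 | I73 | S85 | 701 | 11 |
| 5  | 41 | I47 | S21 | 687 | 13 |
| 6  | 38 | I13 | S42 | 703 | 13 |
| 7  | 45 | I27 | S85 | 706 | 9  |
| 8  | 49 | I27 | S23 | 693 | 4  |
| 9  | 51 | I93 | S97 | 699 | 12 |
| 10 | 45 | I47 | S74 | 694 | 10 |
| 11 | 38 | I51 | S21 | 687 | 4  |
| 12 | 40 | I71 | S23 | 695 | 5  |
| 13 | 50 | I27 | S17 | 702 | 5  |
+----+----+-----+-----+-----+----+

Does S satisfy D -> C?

D=688: row 1 → C = S67 ✓
D=695: rows 2, 12 → C takes values {S33, S23} — violation
D=697: row 3 → C = S54 ✓
D=701: row 4 → C = S85 ✓
D=687: rows 5, 11 → C = S21, S21 ✓
D=703: row 6 → C = S42 ✓
D=706: row 7 → C = S85 ✓
D=693: row 8 → C = S23 ✓
D=699: row 9 → C = S97 ✓
D=694: row 10 → C = S74 ✓
D=702: row 13 → C = S17 ✓
Two rows agree on D but differ on C, so D -> C does not hold.

No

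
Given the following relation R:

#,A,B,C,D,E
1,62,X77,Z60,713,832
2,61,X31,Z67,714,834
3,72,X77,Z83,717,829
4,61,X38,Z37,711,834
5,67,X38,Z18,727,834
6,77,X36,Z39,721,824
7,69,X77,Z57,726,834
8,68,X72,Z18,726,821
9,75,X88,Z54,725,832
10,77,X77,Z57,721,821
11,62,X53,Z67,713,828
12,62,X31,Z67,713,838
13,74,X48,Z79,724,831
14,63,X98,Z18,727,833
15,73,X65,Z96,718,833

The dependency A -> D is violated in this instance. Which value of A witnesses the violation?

A=62: rows 1, 11, 12 → D = 713, 713, 713 ✓
A=61: rows 2, 4 → D takes values {714, 711} — violation
A=72: row 3 → D = 717 ✓
A=67: row 5 → D = 727 ✓
A=77: rows 6, 10 → D = 721, 721 ✓
A=69: row 7 → D = 726 ✓
A=68: row 8 → D = 726 ✓
A=75: row 9 → D = 725 ✓
A=74: row 13 → D = 724 ✓
A=63: row 14 → D = 727 ✓
A=73: row 15 → D = 718 ✓
The only A value with inconsistent D is A=61.

61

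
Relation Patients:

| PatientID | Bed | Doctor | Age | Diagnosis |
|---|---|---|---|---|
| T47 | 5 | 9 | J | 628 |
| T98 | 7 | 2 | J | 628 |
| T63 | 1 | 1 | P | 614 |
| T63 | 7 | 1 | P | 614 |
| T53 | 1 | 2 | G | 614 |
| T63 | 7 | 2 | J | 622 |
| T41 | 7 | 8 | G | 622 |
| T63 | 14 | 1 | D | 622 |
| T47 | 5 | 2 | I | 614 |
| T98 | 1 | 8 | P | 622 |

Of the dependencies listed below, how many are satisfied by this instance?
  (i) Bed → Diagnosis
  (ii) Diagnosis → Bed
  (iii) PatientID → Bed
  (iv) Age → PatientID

(i) Bed → Diagnosis: Bed=5: 2 rows → Diagnosis takes values {628, 614} — violation; Bed=7: 4 rows → Diagnosis takes values {628, 614, 622} — violation; Bed=1: 3 rows → Diagnosis takes values {614, 622} — violation — fails.
(ii) Diagnosis → Bed: Diagnosis=628: 2 rows → Bed takes values {5, 7} — violation; Diagnosis=614: 4 rows → Bed takes values {1, 7, 5} — violation; Diagnosis=622: 4 rows → Bed takes values {7, 14, 1} — violation — fails.
(iii) PatientID → Bed: PatientID=T98: 2 rows → Bed takes values {7, 1} — violation; PatientID=T63: 4 rows → Bed takes values {1, 7, 14} — violation — fails.
(iv) Age → PatientID: Age=J: 3 rows → PatientID takes values {T47, T98, T63} — violation; Age=P: 3 rows → PatientID takes values {T63, T98} — violation; Age=G: 2 rows → PatientID takes values {T53, T41} — violation — fails.
None of the 4 dependencies hold.

0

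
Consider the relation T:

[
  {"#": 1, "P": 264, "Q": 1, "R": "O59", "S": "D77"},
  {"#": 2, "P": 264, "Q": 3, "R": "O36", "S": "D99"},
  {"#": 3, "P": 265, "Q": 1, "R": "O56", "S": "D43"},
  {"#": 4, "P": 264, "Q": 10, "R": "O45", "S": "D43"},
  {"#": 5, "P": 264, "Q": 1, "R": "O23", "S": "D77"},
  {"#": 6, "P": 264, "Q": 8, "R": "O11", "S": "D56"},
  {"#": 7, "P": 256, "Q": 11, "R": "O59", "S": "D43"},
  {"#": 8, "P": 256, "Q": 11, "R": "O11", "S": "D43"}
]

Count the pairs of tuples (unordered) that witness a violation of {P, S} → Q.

0

(P=264, S=D77): all 2 rows agree on Q — 0 pairs.
(P=256, S=D43): all 2 rows agree on Q — 0 pairs.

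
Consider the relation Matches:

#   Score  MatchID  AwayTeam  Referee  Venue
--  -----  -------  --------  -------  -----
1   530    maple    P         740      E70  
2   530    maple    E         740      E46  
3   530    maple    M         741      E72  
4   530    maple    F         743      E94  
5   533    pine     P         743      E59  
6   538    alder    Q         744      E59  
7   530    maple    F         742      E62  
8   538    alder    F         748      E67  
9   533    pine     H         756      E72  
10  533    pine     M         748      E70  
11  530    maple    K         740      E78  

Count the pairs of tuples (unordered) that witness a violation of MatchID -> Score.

MatchID=maple: all 6 rows agree on Score — 0 pairs.
MatchID=pine: all 3 rows agree on Score — 0 pairs.
MatchID=alder: all 2 rows agree on Score — 0 pairs.

0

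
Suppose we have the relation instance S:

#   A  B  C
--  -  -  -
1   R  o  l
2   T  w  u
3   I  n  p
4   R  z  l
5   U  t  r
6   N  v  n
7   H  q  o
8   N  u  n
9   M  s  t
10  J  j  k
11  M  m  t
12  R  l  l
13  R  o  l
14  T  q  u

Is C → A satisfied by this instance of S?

C=l: rows 1, 4, 12, 13 → A = R, R, R, R ✓
C=u: rows 2, 14 → A = T, T ✓
C=p: row 3 → A = I ✓
C=r: row 5 → A = U ✓
C=n: rows 6, 8 → A = N, N ✓
C=o: row 7 → A = H ✓
C=t: rows 9, 11 → A = M, M ✓
C=k: row 10 → A = J ✓
Every C value is associated with a single A value, so C → A holds.

Yes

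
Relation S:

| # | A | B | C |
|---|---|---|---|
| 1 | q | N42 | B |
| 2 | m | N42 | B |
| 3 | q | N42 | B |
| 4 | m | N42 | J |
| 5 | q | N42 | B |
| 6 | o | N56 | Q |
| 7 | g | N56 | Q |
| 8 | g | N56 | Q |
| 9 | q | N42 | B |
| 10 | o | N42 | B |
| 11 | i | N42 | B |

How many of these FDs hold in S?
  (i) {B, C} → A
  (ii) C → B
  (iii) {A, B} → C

(i) {B, C} → A: (B=N42, C=B): rows 1, 2, 3, 5, 9, 10, 11 → A takes values {q, m, o, i} — violation; (B=N56, C=Q): rows 6, 7, 8 → A takes values {o, g} — violation — fails.
(ii) C → B: every LHS value maps to a single RHS value — holds.
(iii) {A, B} → C: (A=m, B=N42): rows 2, 4 → C takes values {B, J} — violation — fails.
1 of the 3 dependencies holds.

1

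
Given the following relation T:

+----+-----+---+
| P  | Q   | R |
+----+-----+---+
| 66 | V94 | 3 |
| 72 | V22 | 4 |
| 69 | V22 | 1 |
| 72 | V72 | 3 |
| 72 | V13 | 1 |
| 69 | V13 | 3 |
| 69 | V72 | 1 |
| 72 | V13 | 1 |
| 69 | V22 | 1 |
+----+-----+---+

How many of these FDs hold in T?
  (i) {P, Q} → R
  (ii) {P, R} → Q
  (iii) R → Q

1

(i) {P, Q} → R: every LHS value maps to a single RHS value — holds.
(ii) {P, R} → Q: (P=69, R=1): 3 rows → Q takes values {V22, V72} — violation — fails.
(iii) R → Q: R=3: 3 rows → Q takes values {V94, V72, V13} — violation; R=1: 5 rows → Q takes values {V22, V13, V72} — violation — fails.
1 of the 3 dependencies holds.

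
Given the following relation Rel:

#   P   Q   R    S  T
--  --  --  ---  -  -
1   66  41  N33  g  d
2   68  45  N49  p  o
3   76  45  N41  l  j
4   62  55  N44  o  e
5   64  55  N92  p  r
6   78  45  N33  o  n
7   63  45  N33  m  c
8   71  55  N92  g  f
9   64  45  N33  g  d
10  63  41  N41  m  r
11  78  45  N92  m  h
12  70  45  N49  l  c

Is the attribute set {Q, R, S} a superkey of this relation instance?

All 12 rows have distinct {Q, R, S} values, so {Q, R, S} → (all attributes) holds and {Q, R, S} is a superkey.

Yes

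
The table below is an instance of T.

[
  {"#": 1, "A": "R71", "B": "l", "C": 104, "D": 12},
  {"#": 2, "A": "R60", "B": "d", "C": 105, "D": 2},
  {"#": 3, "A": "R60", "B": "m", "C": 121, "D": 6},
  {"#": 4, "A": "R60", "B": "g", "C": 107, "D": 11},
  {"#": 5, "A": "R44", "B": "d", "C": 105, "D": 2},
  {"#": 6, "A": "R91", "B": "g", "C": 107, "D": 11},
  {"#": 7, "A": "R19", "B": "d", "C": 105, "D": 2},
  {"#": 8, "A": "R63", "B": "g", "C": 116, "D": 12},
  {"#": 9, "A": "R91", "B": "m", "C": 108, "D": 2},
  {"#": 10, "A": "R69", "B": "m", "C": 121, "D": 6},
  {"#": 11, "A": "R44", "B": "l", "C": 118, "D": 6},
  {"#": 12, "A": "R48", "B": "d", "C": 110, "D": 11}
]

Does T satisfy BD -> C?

(B=l, D=12): row 1 → C = 104 ✓
(B=d, D=2): rows 2, 5, 7 → C = 105, 105, 105 ✓
(B=m, D=6): rows 3, 10 → C = 121, 121 ✓
(B=g, D=11): rows 4, 6 → C = 107, 107 ✓
(B=g, D=12): row 8 → C = 116 ✓
(B=m, D=2): row 9 → C = 108 ✓
(B=l, D=6): row 11 → C = 118 ✓
(B=d, D=11): row 12 → C = 110 ✓
Every BD value is associated with a single C value, so BD -> C holds.

Yes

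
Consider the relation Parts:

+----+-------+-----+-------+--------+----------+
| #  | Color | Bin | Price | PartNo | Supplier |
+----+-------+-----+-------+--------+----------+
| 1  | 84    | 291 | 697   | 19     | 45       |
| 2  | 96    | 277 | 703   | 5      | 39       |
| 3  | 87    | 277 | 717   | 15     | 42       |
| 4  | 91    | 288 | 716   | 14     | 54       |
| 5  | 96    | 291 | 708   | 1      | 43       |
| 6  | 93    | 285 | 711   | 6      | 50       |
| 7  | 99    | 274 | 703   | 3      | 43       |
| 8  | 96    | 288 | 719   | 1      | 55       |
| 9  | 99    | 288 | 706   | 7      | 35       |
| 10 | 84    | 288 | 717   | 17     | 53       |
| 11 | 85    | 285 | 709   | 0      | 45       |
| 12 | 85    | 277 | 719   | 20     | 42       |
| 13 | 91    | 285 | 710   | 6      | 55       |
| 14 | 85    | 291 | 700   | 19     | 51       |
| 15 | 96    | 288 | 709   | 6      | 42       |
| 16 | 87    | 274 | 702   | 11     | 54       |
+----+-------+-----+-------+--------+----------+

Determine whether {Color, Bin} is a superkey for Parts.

Rows 8 and 15 have the same {Color, Bin} value (Color=96, Bin=288) but are distinct tuples, so {Color, Bin} does not determine every attribute — not a superkey.

No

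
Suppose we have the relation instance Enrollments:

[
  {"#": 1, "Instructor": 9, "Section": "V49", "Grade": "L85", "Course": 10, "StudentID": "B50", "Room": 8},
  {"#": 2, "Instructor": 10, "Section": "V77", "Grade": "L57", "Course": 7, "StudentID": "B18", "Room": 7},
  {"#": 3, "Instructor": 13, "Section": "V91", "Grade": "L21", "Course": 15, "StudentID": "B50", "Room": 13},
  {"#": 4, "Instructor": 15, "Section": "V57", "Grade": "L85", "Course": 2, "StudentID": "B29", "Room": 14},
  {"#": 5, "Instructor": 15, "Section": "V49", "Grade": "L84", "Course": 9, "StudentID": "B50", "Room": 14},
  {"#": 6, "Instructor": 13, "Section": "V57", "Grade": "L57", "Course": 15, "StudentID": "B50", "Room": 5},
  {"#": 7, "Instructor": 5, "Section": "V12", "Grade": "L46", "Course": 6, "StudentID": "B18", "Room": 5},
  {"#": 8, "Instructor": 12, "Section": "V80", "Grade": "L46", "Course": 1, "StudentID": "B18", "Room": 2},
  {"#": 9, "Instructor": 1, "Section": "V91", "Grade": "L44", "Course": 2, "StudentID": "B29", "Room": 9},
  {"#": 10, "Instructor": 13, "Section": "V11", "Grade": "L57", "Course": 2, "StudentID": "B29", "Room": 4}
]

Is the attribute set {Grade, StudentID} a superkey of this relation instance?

Rows 7 and 8 have the same {Grade, StudentID} value (Grade=L46, StudentID=B18) but are distinct tuples, so {Grade, StudentID} does not determine every attribute — not a superkey.

No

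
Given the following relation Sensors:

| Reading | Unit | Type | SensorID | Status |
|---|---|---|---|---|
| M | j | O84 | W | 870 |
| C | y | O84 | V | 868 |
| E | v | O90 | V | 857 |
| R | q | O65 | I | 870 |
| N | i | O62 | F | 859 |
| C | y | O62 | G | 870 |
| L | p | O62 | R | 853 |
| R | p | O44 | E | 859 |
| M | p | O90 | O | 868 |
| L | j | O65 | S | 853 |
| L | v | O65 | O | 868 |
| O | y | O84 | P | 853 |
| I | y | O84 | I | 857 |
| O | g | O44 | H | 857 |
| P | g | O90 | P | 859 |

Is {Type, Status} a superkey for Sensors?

All 15 rows have distinct {Type, Status} values, so {Type, Status} → (all attributes) holds and {Type, Status} is a superkey.

Yes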